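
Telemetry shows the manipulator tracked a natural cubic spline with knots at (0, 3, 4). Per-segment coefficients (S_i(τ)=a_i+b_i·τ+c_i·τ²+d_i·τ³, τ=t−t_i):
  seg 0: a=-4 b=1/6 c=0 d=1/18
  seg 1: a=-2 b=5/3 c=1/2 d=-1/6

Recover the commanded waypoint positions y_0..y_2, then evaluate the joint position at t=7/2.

y_0=-4 y_1=-2 y_2=0
S(7/2) = -17/16

y_0 = S_0(0) = a_0 = -4
y_1 = S_1(0) = a_1 = -2
y_2 = S_1(1) = 0
t_q=7/2 is in segment 1 (τ=1/2); S_1(τ)=-17/16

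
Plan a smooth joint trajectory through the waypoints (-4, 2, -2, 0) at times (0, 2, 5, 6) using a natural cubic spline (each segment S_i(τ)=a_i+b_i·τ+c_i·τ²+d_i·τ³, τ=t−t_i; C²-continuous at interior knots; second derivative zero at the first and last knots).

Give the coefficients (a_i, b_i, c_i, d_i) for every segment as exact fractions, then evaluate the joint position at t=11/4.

  seg 0: a=-4 b=907/213 c=0 d=-67/213
  seg 1: a=2 b=103/213 c=-134/71 d=91/213
  seg 2: a=-2 b=148/213 c=139/71 d=-139/213
S(11/4) = 6731/4544

Δ: Δ0=3, Δ1=-4/3, Δ2=2
row 1: diag=10, rhs=-26; c'=3/10, d'=-13/5
row 2: denom=8−3·3/10=71/10; d'=(20−3·-13/5)/(71/10)=278/71
back: M2=278/71
back: M1=-13/5−3/10·278/71=-268/71
M: M0=0, M1=-268/71, M2=278/71, M3=0
seg 0: a=-4, c=M0/2=0, d=(M1−M0)/(6·2)=-67/213, b=Δ0−h0·(2M0+M1)/6=907/213
seg 1: a=2, c=M1/2=-134/71, d=(M2−M1)/(6·3)=91/213, b=Δ1−h1·(2M1+M2)/6=103/213
seg 2: a=-2, c=M2/2=139/71, d=(M3−M2)/(6·1)=-139/213, b=Δ2−h2·(2M2+M3)/6=148/213
t_q=11/4 → seg 1, τ=3/4; S=2+103/213·τ+-134/71·τ²+91/213·τ³=6731/4544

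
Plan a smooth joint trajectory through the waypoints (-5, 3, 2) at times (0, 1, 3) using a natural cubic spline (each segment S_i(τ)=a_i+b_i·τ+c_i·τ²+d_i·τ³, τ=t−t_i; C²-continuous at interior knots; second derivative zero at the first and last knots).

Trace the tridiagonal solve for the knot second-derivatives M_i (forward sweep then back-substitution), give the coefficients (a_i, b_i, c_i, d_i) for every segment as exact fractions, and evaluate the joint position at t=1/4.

  seg 0: a=-5 b=113/12 c=0 d=-17/12
  seg 1: a=3 b=31/6 c=-17/4 d=17/24
S(1/4) = -683/256

Δ: Δ0=8, Δ1=-1/2
row 1: diag=6, rhs=-51; c'=1/3, d'=-17/2
back: M1=-17/2
M: M0=0, M1=-17/2, M2=0
seg 0: a=-5, c=M0/2=0, d=(M1−M0)/(6·1)=-17/12, b=Δ0−h0·(2M0+M1)/6=113/12
seg 1: a=3, c=M1/2=-17/4, d=(M2−M1)/(6·2)=17/24, b=Δ1−h1·(2M1+M2)/6=31/6
t_q=1/4 → seg 0, τ=1/4; S=-5+113/12·τ+0·τ²+-17/12·τ³=-683/256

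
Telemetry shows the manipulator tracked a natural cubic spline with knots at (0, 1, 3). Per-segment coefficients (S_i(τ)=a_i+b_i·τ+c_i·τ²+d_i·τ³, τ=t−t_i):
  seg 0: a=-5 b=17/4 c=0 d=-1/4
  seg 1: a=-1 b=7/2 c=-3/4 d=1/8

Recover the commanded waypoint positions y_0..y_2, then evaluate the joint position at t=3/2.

y_0=-5 y_1=-1 y_2=4
S(3/2) = 37/64

y_0 = S_0(0) = a_0 = -5
y_1 = S_1(0) = a_1 = -1
y_2 = S_1(2) = 4
t_q=3/2 is in segment 1 (τ=1/2); S_1(τ)=37/64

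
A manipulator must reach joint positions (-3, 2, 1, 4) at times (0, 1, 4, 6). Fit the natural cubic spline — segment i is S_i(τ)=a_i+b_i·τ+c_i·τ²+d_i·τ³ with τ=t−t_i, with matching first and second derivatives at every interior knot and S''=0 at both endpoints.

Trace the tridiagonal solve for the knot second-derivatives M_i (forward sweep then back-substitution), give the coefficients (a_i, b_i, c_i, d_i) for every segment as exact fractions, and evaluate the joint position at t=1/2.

Δ: Δ0=5, Δ1=-1/3, Δ2=3/2
row 1: diag=8, rhs=-32; c'=3/8, d'=-4
row 2: denom=10−3·3/8=71/8; d'=(11−3·-4)/(71/8)=184/71
back: M2=184/71
back: M1=-4−3/8·184/71=-353/71
M: M0=0, M1=-353/71, M2=184/71, M3=0
seg 0: a=-3, c=M0/2=0, d=(M1−M0)/(6·1)=-353/426, b=Δ0−h0·(2M0+M1)/6=2483/426
seg 1: a=2, c=M1/2=-353/142, d=(M2−M1)/(6·3)=179/426, b=Δ1−h1·(2M1+M2)/6=712/213
seg 2: a=1, c=M2/2=92/71, d=(M3−M2)/(6·2)=-46/213, b=Δ2−h2·(2M2+M3)/6=-97/426
t_q=1/2 → seg 0, τ=1/2; S=-3+2483/426·τ+0·τ²+-353/426·τ³=-215/1136

  seg 0: a=-3 b=2483/426 c=0 d=-353/426
  seg 1: a=2 b=712/213 c=-353/142 d=179/426
  seg 2: a=1 b=-97/426 c=92/71 d=-46/213
S(1/2) = -215/1136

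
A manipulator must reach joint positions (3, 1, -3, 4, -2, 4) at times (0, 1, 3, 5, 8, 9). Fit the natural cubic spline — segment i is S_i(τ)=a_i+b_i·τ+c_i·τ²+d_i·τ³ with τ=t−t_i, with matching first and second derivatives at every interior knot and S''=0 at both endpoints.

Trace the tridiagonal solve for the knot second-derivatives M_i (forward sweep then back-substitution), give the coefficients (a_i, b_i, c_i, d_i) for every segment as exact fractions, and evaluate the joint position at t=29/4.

Δ: Δ0=-2, Δ1=-2, Δ2=7/2, Δ3=-2, Δ4=6
row 1: diag=6, rhs=0; c'=1/3, d'=0
row 2: denom=8−2·1/3=22/3; d'=(33−2·0)/(22/3)=9/2
row 3: denom=10−2·3/11=104/11; d'=(-33−2·9/2)/(104/11)=-231/52
row 4: denom=8−3·33/104=733/104; d'=(48−3·-231/52)/(733/104)=6378/733
back: M4=6378/733
back: M3=-231/52−33/104·6378/733=-5280/733
back: M2=9/2−3/11·-5280/733=9477/1466
back: M1=0−1/3·9477/1466=-3159/1466
M: M0=0, M1=-3159/1466, M2=9477/1466, M3=-5280/733, M4=6378/733, M5=0
seg 0: a=3, c=M0/2=0, d=(M1−M0)/(6·1)=-1053/2932, b=Δ0−h0·(2M0+M1)/6=-4811/2932
seg 1: a=1, c=M1/2=-3159/2932, d=(M2−M1)/(6·2)=1053/1466, b=Δ1−h1·(2M1+M2)/6=-3985/1466
seg 2: a=-3, c=M2/2=9477/2932, d=(M3−M2)/(6·2)=-6679/5864, b=Δ2−h2·(2M2+M3)/6=2333/1466
seg 3: a=4, c=M3/2=-2640/733, d=(M4−M3)/(6·3)=1943/2199, b=Δ3−h3·(2M3+M4)/6=625/733
seg 4: a=-2, c=M4/2=3189/733, d=(M5−M4)/(6·1)=-1063/733, b=Δ4−h4·(2M4+M5)/6=2272/733
t_q=29/4 → seg 3, τ=9/4; S=4+625/733·τ+-2640/733·τ²+1943/2199·τ³=-105563/46912

  seg 0: a=3 b=-4811/2932 c=0 d=-1053/2932
  seg 1: a=1 b=-3985/1466 c=-3159/2932 d=1053/1466
  seg 2: a=-3 b=2333/1466 c=9477/2932 d=-6679/5864
  seg 3: a=4 b=625/733 c=-2640/733 d=1943/2199
  seg 4: a=-2 b=2272/733 c=3189/733 d=-1063/733
S(29/4) = -105563/46912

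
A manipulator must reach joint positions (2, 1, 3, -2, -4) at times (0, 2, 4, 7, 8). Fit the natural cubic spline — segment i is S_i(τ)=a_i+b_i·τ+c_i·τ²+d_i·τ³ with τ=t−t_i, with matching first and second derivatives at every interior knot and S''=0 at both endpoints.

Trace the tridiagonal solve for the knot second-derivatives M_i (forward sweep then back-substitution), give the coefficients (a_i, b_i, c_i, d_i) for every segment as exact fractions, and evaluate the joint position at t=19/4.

  seg 0: a=2 b=-1687/1608 c=0 d=883/6432
  seg 1: a=1 b=481/804 c=883/1072 d=-2003/6432
  seg 2: a=3 b=251/1608 c=-70/67 d=703/4824
  seg 3: a=-2 b=-1751/804 c=143/536 d=-143/1608
S(19/4) = 88877/34304

Δ: Δ0=-1/2, Δ1=1, Δ2=-5/3, Δ3=-2
row 1: diag=8, rhs=9; c'=1/4, d'=9/8
row 2: denom=10−2·1/4=19/2; d'=(-16−2·9/8)/(19/2)=-73/38
row 3: denom=8−3·6/19=134/19; d'=(-2−3·-73/38)/(134/19)=143/268
back: M3=143/268
back: M2=-73/38−6/19·143/268=-140/67
back: M1=9/8−1/4·-140/67=883/536
M: M0=0, M1=883/536, M2=-140/67, M3=143/268, M4=0
seg 0: a=2, c=M0/2=0, d=(M1−M0)/(6·2)=883/6432, b=Δ0−h0·(2M0+M1)/6=-1687/1608
seg 1: a=1, c=M1/2=883/1072, d=(M2−M1)/(6·2)=-2003/6432, b=Δ1−h1·(2M1+M2)/6=481/804
seg 2: a=3, c=M2/2=-70/67, d=(M3−M2)/(6·3)=703/4824, b=Δ2−h2·(2M2+M3)/6=251/1608
seg 3: a=-2, c=M3/2=143/536, d=(M4−M3)/(6·1)=-143/1608, b=Δ3−h3·(2M3+M4)/6=-1751/804
t_q=19/4 → seg 2, τ=3/4; S=3+251/1608·τ+-70/67·τ²+703/4824·τ³=88877/34304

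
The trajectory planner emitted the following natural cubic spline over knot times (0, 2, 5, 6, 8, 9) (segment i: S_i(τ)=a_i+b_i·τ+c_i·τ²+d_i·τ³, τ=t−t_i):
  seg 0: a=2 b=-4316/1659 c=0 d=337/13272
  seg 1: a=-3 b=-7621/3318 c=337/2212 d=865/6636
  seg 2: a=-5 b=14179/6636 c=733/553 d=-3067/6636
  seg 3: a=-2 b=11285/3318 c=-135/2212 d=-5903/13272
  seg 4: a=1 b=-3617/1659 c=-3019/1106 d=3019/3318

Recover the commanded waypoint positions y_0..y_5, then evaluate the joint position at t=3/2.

y_0=2 y_1=-3 y_2=-5 y_3=-2 y_4=1 y_5=-3
S(3/2) = -9185/5056

y_0 = S_0(0) = a_0 = 2
y_1 = S_1(0) = a_1 = -3
y_2 = S_2(0) = a_2 = -5
y_3 = S_3(0) = a_3 = -2
y_4 = S_4(0) = a_4 = 1
y_5 = S_4(1) = -3
t_q=3/2 is in segment 0 (τ=3/2); S_0(τ)=-9185/5056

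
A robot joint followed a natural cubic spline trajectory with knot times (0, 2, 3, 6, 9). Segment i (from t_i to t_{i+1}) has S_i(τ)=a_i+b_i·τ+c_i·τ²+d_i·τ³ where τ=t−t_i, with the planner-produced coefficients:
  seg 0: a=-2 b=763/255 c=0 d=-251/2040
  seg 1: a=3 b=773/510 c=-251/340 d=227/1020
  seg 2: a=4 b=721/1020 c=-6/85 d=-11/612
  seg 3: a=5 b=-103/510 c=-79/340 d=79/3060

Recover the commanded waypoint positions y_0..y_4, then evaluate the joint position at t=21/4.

y_0 = S_0(0) = a_0 = -2
y_1 = S_1(0) = a_1 = 3
y_2 = S_2(0) = a_2 = 4
y_3 = S_3(0) = a_3 = 5
y_4 = S_3(3) = 3
t_q=21/4 is in segment 2 (τ=9/4); S_2(τ)=109417/21760

y_0=-2 y_1=3 y_2=4 y_3=5 y_4=3
S(21/4) = 109417/21760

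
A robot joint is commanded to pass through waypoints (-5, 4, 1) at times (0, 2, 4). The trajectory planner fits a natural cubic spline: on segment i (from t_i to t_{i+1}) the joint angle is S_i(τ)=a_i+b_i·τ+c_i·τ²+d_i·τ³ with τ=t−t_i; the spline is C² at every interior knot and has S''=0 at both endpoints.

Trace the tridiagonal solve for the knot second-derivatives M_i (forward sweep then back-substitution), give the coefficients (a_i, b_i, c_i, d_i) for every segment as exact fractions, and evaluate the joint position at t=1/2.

  seg 0: a=-5 b=6 c=0 d=-3/8
  seg 1: a=4 b=3/2 c=-9/4 d=3/8
S(1/2) = -131/64

Δ: Δ0=9/2, Δ1=-3/2
row 1: diag=8, rhs=-36; c'=1/4, d'=-9/2
back: M1=-9/2
M: M0=0, M1=-9/2, M2=0
seg 0: a=-5, c=M0/2=0, d=(M1−M0)/(6·2)=-3/8, b=Δ0−h0·(2M0+M1)/6=6
seg 1: a=4, c=M1/2=-9/4, d=(M2−M1)/(6·2)=3/8, b=Δ1−h1·(2M1+M2)/6=3/2
t_q=1/2 → seg 0, τ=1/2; S=-5+6·τ+0·τ²+-3/8·τ³=-131/64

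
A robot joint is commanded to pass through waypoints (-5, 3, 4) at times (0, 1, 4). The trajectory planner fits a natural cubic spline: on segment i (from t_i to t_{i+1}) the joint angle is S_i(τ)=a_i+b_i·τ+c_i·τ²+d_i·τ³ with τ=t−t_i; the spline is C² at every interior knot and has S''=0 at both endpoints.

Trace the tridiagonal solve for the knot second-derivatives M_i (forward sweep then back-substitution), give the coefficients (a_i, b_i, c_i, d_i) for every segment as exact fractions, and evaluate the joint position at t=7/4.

Δ: Δ0=8, Δ1=1/3
row 1: diag=8, rhs=-46; c'=3/8, d'=-23/4
back: M1=-23/4
M: M0=0, M1=-23/4, M2=0
seg 0: a=-5, c=M0/2=0, d=(M1−M0)/(6·1)=-23/24, b=Δ0−h0·(2M0+M1)/6=215/24
seg 1: a=3, c=M1/2=-23/8, d=(M2−M1)/(6·3)=23/72, b=Δ1−h1·(2M1+M2)/6=73/12
t_q=7/4 → seg 1, τ=3/4; S=3+73/12·τ+-23/8·τ²+23/72·τ³=3113/512

  seg 0: a=-5 b=215/24 c=0 d=-23/24
  seg 1: a=3 b=73/12 c=-23/8 d=23/72
S(7/4) = 3113/512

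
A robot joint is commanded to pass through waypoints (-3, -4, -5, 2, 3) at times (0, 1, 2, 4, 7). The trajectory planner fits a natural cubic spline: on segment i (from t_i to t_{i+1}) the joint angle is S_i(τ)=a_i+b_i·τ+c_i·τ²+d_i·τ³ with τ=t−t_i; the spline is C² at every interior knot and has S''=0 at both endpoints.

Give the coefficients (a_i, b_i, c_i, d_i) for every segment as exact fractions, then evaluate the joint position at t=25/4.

  seg 0: a=-3 b=-244/321 c=0 d=-77/321
  seg 1: a=-4 b=-475/321 c=-77/107 d=385/321
  seg 2: a=-5 b=218/321 c=308/107 d=-1885/2568
  seg 3: a=2 b=2173/642 c=-653/428 d=653/3852
S(25/4) = 104713/27392

Δ: Δ0=-1, Δ1=-1, Δ2=7/2, Δ3=1/3
row 1: diag=4, rhs=0; c'=1/4, d'=0
row 2: denom=6−1·1/4=23/4; d'=(27−1·0)/(23/4)=108/23
row 3: denom=10−2·8/23=214/23; d'=(-19−2·108/23)/(214/23)=-653/214
back: M3=-653/214
back: M2=108/23−8/23·-653/214=616/107
back: M1=0−1/4·616/107=-154/107
M: M0=0, M1=-154/107, M2=616/107, M3=-653/214, M4=0
seg 0: a=-3, c=M0/2=0, d=(M1−M0)/(6·1)=-77/321, b=Δ0−h0·(2M0+M1)/6=-244/321
seg 1: a=-4, c=M1/2=-77/107, d=(M2−M1)/(6·1)=385/321, b=Δ1−h1·(2M1+M2)/6=-475/321
seg 2: a=-5, c=M2/2=308/107, d=(M3−M2)/(6·2)=-1885/2568, b=Δ2−h2·(2M2+M3)/6=218/321
seg 3: a=2, c=M3/2=-653/428, d=(M4−M3)/(6·3)=653/3852, b=Δ3−h3·(2M3+M4)/6=2173/642
t_q=25/4 → seg 3, τ=9/4; S=2+2173/642·τ+-653/428·τ²+653/3852·τ³=104713/27392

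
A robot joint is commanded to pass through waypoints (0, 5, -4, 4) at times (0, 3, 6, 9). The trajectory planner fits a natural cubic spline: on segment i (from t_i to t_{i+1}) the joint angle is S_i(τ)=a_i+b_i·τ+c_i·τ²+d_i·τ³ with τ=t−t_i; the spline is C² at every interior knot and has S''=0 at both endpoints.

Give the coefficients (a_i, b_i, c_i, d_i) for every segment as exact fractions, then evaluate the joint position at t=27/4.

  seg 0: a=0 b=148/45 c=0 d=-73/405
  seg 1: a=5 b=-71/45 c=-73/45 d=31/81
  seg 2: a=-4 b=-44/45 c=82/45 d=-82/405
S(27/4) = -607/160

Δ: Δ0=5/3, Δ1=-3, Δ2=8/3
row 1: diag=12, rhs=-28; c'=1/4, d'=-7/3
row 2: denom=12−3·1/4=45/4; d'=(34−3·-7/3)/(45/4)=164/45
back: M2=164/45
back: M1=-7/3−1/4·164/45=-146/45
M: M0=0, M1=-146/45, M2=164/45, M3=0
seg 0: a=0, c=M0/2=0, d=(M1−M0)/(6·3)=-73/405, b=Δ0−h0·(2M0+M1)/6=148/45
seg 1: a=5, c=M1/2=-73/45, d=(M2−M1)/(6·3)=31/81, b=Δ1−h1·(2M1+M2)/6=-71/45
seg 2: a=-4, c=M2/2=82/45, d=(M3−M2)/(6·3)=-82/405, b=Δ2−h2·(2M2+M3)/6=-44/45
t_q=27/4 → seg 2, τ=3/4; S=-4+-44/45·τ+82/45·τ²+-82/405·τ³=-607/160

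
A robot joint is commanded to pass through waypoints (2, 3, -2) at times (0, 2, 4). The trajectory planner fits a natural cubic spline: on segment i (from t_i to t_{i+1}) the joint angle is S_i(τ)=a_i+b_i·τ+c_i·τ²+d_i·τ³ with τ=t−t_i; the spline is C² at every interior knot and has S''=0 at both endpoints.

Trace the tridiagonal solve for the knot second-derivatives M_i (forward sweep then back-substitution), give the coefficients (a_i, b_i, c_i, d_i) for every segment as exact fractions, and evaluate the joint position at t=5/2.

Δ: Δ0=1/2, Δ1=-5/2
row 1: diag=8, rhs=-18; c'=1/4, d'=-9/4
back: M1=-9/4
M: M0=0, M1=-9/4, M2=0
seg 0: a=2, c=M0/2=0, d=(M1−M0)/(6·2)=-3/16, b=Δ0−h0·(2M0+M1)/6=5/4
seg 1: a=3, c=M1/2=-9/8, d=(M2−M1)/(6·2)=3/16, b=Δ1−h1·(2M1+M2)/6=-1
t_q=5/2 → seg 1, τ=1/2; S=3+-1·τ+-9/8·τ²+3/16·τ³=287/128

  seg 0: a=2 b=5/4 c=0 d=-3/16
  seg 1: a=3 b=-1 c=-9/8 d=3/16
S(5/2) = 287/128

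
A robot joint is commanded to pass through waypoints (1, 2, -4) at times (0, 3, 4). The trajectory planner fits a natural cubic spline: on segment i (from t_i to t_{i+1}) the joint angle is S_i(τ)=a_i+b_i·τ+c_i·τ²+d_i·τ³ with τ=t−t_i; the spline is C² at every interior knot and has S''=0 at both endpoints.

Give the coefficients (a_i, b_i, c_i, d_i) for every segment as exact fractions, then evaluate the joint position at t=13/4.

Δ: Δ0=1/3, Δ1=-6
row 1: diag=8, rhs=-38; c'=1/8, d'=-19/4
back: M1=-19/4
M: M0=0, M1=-19/4, M2=0
seg 0: a=1, c=M0/2=0, d=(M1−M0)/(6·3)=-19/72, b=Δ0−h0·(2M0+M1)/6=65/24
seg 1: a=2, c=M1/2=-19/8, d=(M2−M1)/(6·1)=19/24, b=Δ1−h1·(2M1+M2)/6=-53/12
t_q=13/4 → seg 1, τ=1/4; S=2+-53/12·τ+-19/8·τ²+19/24·τ³=389/512

  seg 0: a=1 b=65/24 c=0 d=-19/72
  seg 1: a=2 b=-53/12 c=-19/8 d=19/24
S(13/4) = 389/512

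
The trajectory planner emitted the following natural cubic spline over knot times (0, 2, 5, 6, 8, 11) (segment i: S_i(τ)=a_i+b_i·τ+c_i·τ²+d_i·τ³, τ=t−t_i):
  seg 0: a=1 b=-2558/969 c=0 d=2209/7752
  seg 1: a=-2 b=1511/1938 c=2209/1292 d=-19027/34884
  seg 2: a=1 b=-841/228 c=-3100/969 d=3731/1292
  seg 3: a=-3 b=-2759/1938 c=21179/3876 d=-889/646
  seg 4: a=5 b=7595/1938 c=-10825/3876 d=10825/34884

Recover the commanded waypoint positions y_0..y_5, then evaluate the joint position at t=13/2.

y_0 = S_0(0) = a_0 = 1
y_1 = S_1(0) = a_1 = -2
y_2 = S_2(0) = a_2 = 1
y_3 = S_3(0) = a_3 = -3
y_4 = S_4(0) = a_4 = 5
y_5 = S_4(3) = 0
t_q=13/2 is in segment 3 (τ=1/2); S_3(τ)=-3253/1292

y_0=1 y_1=-2 y_2=1 y_3=-3 y_4=5 y_5=0
S(13/2) = -3253/1292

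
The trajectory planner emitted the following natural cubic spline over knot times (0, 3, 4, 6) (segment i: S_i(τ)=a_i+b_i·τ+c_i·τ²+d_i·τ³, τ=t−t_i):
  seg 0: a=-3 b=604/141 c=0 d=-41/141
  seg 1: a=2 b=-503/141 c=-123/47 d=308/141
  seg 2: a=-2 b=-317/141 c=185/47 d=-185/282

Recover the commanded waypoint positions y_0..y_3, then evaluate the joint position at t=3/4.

y_0=-3 y_1=2 y_2=-2 y_3=4
S(3/4) = 271/3008

y_0 = S_0(0) = a_0 = -3
y_1 = S_1(0) = a_1 = 2
y_2 = S_2(0) = a_2 = -2
y_3 = S_2(2) = 4
t_q=3/4 is in segment 0 (τ=3/4); S_0(τ)=271/3008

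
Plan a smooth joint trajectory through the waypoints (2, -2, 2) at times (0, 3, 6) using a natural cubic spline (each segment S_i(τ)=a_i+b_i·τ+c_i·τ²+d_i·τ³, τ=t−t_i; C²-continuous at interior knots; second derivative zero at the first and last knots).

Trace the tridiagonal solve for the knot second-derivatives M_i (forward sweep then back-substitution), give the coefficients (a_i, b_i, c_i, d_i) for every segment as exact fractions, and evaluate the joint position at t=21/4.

Δ: Δ0=-4/3, Δ1=4/3
row 1: diag=12, rhs=16; c'=1/4, d'=4/3
back: M1=4/3
M: M0=0, M1=4/3, M2=0
seg 0: a=2, c=M0/2=0, d=(M1−M0)/(6·3)=2/27, b=Δ0−h0·(2M0+M1)/6=-2
seg 1: a=-2, c=M1/2=2/3, d=(M2−M1)/(6·3)=-2/27, b=Δ1−h1·(2M1+M2)/6=0
t_q=21/4 → seg 1, τ=9/4; S=-2+0·τ+2/3·τ²+-2/27·τ³=17/32

  seg 0: a=2 b=-2 c=0 d=2/27
  seg 1: a=-2 b=0 c=2/3 d=-2/27
S(21/4) = 17/32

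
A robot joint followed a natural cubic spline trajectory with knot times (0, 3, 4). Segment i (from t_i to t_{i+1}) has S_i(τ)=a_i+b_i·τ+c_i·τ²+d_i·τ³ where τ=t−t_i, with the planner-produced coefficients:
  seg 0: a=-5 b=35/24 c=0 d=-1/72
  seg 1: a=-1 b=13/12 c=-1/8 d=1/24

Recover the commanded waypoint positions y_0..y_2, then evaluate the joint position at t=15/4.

y_0 = S_0(0) = a_0 = -5
y_1 = S_1(0) = a_1 = -1
y_2 = S_1(1) = 0
t_q=15/4 is in segment 1 (τ=3/4); S_1(τ)=-123/512

y_0=-5 y_1=-1 y_2=0
S(15/4) = -123/512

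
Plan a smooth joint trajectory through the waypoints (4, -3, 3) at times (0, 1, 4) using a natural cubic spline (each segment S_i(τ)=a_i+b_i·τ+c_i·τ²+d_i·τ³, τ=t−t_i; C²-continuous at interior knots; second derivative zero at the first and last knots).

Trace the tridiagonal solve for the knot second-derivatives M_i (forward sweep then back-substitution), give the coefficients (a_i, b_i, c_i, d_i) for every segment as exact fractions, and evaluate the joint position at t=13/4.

Δ: Δ0=-7, Δ1=2
row 1: diag=8, rhs=54; c'=3/8, d'=27/4
back: M1=27/4
M: M0=0, M1=27/4, M2=0
seg 0: a=4, c=M0/2=0, d=(M1−M0)/(6·1)=9/8, b=Δ0−h0·(2M0+M1)/6=-65/8
seg 1: a=-3, c=M1/2=27/8, d=(M2−M1)/(6·3)=-3/8, b=Δ1−h1·(2M1+M2)/6=-19/4
t_q=13/4 → seg 1, τ=9/4; S=-3+-19/4·τ+27/8·τ²+-3/8·τ³=-447/512

  seg 0: a=4 b=-65/8 c=0 d=9/8
  seg 1: a=-3 b=-19/4 c=27/8 d=-3/8
S(13/4) = -447/512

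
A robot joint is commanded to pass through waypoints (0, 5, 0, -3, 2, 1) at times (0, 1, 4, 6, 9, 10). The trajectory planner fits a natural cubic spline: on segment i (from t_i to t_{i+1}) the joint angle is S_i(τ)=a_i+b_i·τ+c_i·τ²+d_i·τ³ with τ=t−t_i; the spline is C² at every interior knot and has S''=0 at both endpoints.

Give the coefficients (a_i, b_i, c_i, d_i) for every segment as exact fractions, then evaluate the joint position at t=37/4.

Δ: Δ0=5, Δ1=-5/3, Δ2=-3/2, Δ3=5/3, Δ4=-1
row 1: diag=8, rhs=-40; c'=3/8, d'=-5
row 2: denom=10−3·3/8=71/8; d'=(1−3·-5)/(71/8)=128/71
row 3: denom=10−2·16/71=678/71; d'=(19−2·128/71)/(678/71)=1093/678
row 4: denom=8−3·71/226=1595/226; d'=(-16−3·1093/678)/(1595/226)=-4709/1595
back: M4=-4709/1595
back: M3=1093/678−71/226·-4709/1595=12152/4785
back: M2=128/71−16/71·12152/4785=5888/4785
back: M1=-5−3/8·5888/4785=-8711/1595
M: M0=0, M1=-8711/1595, M2=5888/4785, M3=12152/4785, M4=-4709/1595, M5=0
seg 0: a=0, c=M0/2=0, d=(M1−M0)/(6·1)=-8711/9570, b=Δ0−h0·(2M0+M1)/6=56561/9570
seg 1: a=5, c=M1/2=-8711/3190, d=(M2−M1)/(6·3)=2911/7830, b=Δ1−h1·(2M1+M2)/6=15214/4785
seg 2: a=0, c=M2/2=2944/4785, d=(M3−M2)/(6·2)=6/55, b=Δ2−h2·(2M2+M3)/6=-30307/9570
seg 3: a=-3, c=M3/2=6076/4785, d=(M4−M3)/(6·3)=-2389/7830, b=Δ3−h3·(2M3+M4)/6=5773/9570
seg 4: a=2, c=M4/2=-4709/3190, d=(M5−M4)/(6·1)=4709/9570, b=Δ4−h4·(2M4+M5)/6=-76/4785
t_q=37/4 → seg 4, τ=1/4; S=2+-76/4785·τ+-4709/3190·τ²+4709/9570·τ³=390243/204160

  seg 0: a=0 b=56561/9570 c=0 d=-8711/9570
  seg 1: a=5 b=15214/4785 c=-8711/3190 d=2911/7830
  seg 2: a=0 b=-30307/9570 c=2944/4785 d=6/55
  seg 3: a=-3 b=5773/9570 c=6076/4785 d=-2389/7830
  seg 4: a=2 b=-76/4785 c=-4709/3190 d=4709/9570
S(37/4) = 390243/204160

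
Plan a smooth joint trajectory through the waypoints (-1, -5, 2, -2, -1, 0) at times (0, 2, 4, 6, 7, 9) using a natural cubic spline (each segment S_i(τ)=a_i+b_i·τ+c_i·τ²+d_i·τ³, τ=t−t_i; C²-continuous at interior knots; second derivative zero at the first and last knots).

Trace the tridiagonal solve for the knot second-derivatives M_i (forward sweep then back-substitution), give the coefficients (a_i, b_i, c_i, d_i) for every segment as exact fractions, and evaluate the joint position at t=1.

Δ: Δ0=-2, Δ1=7/2, Δ2=-2, Δ3=1, Δ4=1/2
row 1: diag=8, rhs=33; c'=1/4, d'=33/8
row 2: denom=8−2·1/4=15/2; d'=(-33−2·33/8)/(15/2)=-11/2
row 3: denom=6−2·4/15=82/15; d'=(18−2·-11/2)/(82/15)=435/82
row 4: denom=6−1·15/82=477/82; d'=(-3−1·435/82)/(477/82)=-227/159
back: M4=-227/159
back: M3=435/82−15/82·-227/159=295/53
back: M2=-11/2−4/15·295/53=-2221/318
back: M1=33/8−1/4·-2221/318=1867/318
M: M0=0, M1=1867/318, M2=-2221/318, M3=295/53, M4=-227/159, M5=0
seg 0: a=-1, c=M0/2=0, d=(M1−M0)/(6·2)=1867/3816, b=Δ0−h0·(2M0+M1)/6=-3775/954
seg 1: a=-5, c=M1/2=1867/636, d=(M2−M1)/(6·2)=-511/477, b=Δ1−h1·(2M1+M2)/6=913/477
seg 2: a=2, c=M2/2=-2221/636, d=(M3−M2)/(6·2)=3991/3816, b=Δ2−h2·(2M2+M3)/6=382/477
seg 3: a=-2, c=M3/2=295/106, d=(M4−M3)/(6·1)=-556/477, b=Δ3−h3·(2M3+M4)/6=-589/954
seg 4: a=-1, c=M4/2=-227/318, d=(M5−M4)/(6·2)=227/1908, b=Δ4−h4·(2M4+M5)/6=1385/954
t_q=1 → seg 0, τ=1; S=-1+-3775/954·τ+0·τ²+1867/3816·τ³=-5683/1272

  seg 0: a=-1 b=-3775/954 c=0 d=1867/3816
  seg 1: a=-5 b=913/477 c=1867/636 d=-511/477
  seg 2: a=2 b=382/477 c=-2221/636 d=3991/3816
  seg 3: a=-2 b=-589/954 c=295/106 d=-556/477
  seg 4: a=-1 b=1385/954 c=-227/318 d=227/1908
S(1) = -5683/1272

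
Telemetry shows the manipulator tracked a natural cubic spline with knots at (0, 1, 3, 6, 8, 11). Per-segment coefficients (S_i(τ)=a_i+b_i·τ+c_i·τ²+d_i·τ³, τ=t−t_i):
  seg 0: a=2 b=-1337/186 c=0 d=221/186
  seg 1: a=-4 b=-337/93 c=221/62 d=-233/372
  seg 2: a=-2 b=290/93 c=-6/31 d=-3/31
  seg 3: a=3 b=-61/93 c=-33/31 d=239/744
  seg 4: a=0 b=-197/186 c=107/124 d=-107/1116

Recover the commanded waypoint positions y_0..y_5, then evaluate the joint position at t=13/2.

y_0=2 y_1=-4 y_2=-2 y_3=3 y_4=0 y_5=2
S(13/2) = 4853/1984

y_0 = S_0(0) = a_0 = 2
y_1 = S_1(0) = a_1 = -4
y_2 = S_2(0) = a_2 = -2
y_3 = S_3(0) = a_3 = 3
y_4 = S_4(0) = a_4 = 0
y_5 = S_4(3) = 2
t_q=13/2 is in segment 3 (τ=1/2); S_3(τ)=4853/1984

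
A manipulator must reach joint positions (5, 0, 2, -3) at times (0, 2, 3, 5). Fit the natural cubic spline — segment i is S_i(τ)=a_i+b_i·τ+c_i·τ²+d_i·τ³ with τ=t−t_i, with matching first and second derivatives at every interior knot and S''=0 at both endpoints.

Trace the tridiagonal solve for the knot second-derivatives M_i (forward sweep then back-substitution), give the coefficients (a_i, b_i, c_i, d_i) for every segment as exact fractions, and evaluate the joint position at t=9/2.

  seg 0: a=5 b=-43/10 c=0 d=9/20
  seg 1: a=0 b=11/10 c=27/10 d=-9/5
  seg 2: a=2 b=11/10 c=-27/10 d=9/20
S(9/2) = -29/32

Δ: Δ0=-5/2, Δ1=2, Δ2=-5/2
row 1: diag=6, rhs=27; c'=1/6, d'=9/2
row 2: denom=6−1·1/6=35/6; d'=(-27−1·9/2)/(35/6)=-27/5
back: M2=-27/5
back: M1=9/2−1/6·-27/5=27/5
M: M0=0, M1=27/5, M2=-27/5, M3=0
seg 0: a=5, c=M0/2=0, d=(M1−M0)/(6·2)=9/20, b=Δ0−h0·(2M0+M1)/6=-43/10
seg 1: a=0, c=M1/2=27/10, d=(M2−M1)/(6·1)=-9/5, b=Δ1−h1·(2M1+M2)/6=11/10
seg 2: a=2, c=M2/2=-27/10, d=(M3−M2)/(6·2)=9/20, b=Δ2−h2·(2M2+M3)/6=11/10
t_q=9/2 → seg 2, τ=3/2; S=2+11/10·τ+-27/10·τ²+9/20·τ³=-29/32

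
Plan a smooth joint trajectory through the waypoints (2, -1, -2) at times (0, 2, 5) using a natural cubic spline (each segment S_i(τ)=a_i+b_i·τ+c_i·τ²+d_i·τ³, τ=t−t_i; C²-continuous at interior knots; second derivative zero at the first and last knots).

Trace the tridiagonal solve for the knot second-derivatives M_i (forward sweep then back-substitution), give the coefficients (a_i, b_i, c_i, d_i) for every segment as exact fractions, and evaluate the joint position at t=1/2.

Δ: Δ0=-3/2, Δ1=-1/3
row 1: diag=10, rhs=7; c'=3/10, d'=7/10
back: M1=7/10
M: M0=0, M1=7/10, M2=0
seg 0: a=2, c=M0/2=0, d=(M1−M0)/(6·2)=7/120, b=Δ0−h0·(2M0+M1)/6=-26/15
seg 1: a=-1, c=M1/2=7/20, d=(M2−M1)/(6·3)=-7/180, b=Δ1−h1·(2M1+M2)/6=-31/30
t_q=1/2 → seg 0, τ=1/2; S=2+-26/15·τ+0·τ²+7/120·τ³=73/64

  seg 0: a=2 b=-26/15 c=0 d=7/120
  seg 1: a=-1 b=-31/30 c=7/20 d=-7/180
S(1/2) = 73/64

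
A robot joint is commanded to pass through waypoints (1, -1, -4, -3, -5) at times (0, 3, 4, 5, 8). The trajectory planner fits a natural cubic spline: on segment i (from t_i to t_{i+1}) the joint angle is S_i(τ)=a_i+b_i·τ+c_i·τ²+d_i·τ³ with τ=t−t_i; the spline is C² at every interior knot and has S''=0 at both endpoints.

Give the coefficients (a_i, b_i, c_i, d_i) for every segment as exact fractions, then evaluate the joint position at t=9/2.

  seg 0: a=1 b=79/120 c=0 d=-53/360
  seg 1: a=-1 b=-199/60 c=-53/40 d=197/120
  seg 2: a=-4 b=-25/24 c=18/5 d=-187/120
  seg 3: a=-3 b=89/60 c=-43/40 d=43/360
S(9/2) = -1221/320

Δ: Δ0=-2/3, Δ1=-3, Δ2=1, Δ3=-2/3
row 1: diag=8, rhs=-14; c'=1/8, d'=-7/4
row 2: denom=4−1·1/8=31/8; d'=(24−1·-7/4)/(31/8)=206/31
row 3: denom=8−1·8/31=240/31; d'=(-10−1·206/31)/(240/31)=-43/20
back: M3=-43/20
back: M2=206/31−8/31·-43/20=36/5
back: M1=-7/4−1/8·36/5=-53/20
M: M0=0, M1=-53/20, M2=36/5, M3=-43/20, M4=0
seg 0: a=1, c=M0/2=0, d=(M1−M0)/(6·3)=-53/360, b=Δ0−h0·(2M0+M1)/6=79/120
seg 1: a=-1, c=M1/2=-53/40, d=(M2−M1)/(6·1)=197/120, b=Δ1−h1·(2M1+M2)/6=-199/60
seg 2: a=-4, c=M2/2=18/5, d=(M3−M2)/(6·1)=-187/120, b=Δ2−h2·(2M2+M3)/6=-25/24
seg 3: a=-3, c=M3/2=-43/40, d=(M4−M3)/(6·3)=43/360, b=Δ3−h3·(2M3+M4)/6=89/60
t_q=9/2 → seg 2, τ=1/2; S=-4+-25/24·τ+18/5·τ²+-187/120·τ³=-1221/320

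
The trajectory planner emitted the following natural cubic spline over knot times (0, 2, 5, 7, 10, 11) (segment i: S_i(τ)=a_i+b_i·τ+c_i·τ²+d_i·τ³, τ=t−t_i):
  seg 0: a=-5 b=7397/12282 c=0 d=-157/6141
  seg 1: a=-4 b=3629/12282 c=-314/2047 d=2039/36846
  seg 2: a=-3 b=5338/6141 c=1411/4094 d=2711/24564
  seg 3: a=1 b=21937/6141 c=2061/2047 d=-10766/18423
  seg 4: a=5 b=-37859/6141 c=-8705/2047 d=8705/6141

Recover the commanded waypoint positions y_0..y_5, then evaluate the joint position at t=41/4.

y_0 = S_0(0) = a_0 = -5
y_1 = S_1(0) = a_1 = -4
y_2 = S_2(0) = a_2 = -3
y_3 = S_3(0) = a_3 = 1
y_4 = S_4(0) = a_4 = 5
y_5 = S_4(1) = -4
t_q=41/4 is in segment 4 (τ=1/4); S_4(τ)=421207/131008

y_0=-5 y_1=-4 y_2=-3 y_3=1 y_4=5 y_5=-4
S(41/4) = 421207/131008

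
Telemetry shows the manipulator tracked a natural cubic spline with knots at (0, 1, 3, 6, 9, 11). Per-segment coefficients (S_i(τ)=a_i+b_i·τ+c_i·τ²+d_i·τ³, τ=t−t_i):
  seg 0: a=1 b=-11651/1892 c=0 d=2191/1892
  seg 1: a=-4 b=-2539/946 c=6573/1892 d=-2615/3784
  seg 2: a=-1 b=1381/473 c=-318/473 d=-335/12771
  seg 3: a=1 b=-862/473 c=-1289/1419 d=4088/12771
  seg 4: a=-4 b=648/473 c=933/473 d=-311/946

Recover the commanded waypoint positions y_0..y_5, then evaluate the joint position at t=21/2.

y_0 = S_0(0) = a_0 = 1
y_1 = S_1(0) = a_1 = -4
y_2 = S_2(0) = a_2 = -1
y_3 = S_3(0) = a_3 = 1
y_4 = S_4(0) = a_4 = -4
y_5 = S_4(2) = 4
t_q=21/2 is in segment 4 (τ=3/2); S_4(τ)=10471/7568

y_0=1 y_1=-4 y_2=-1 y_3=1 y_4=-4 y_5=4
S(21/2) = 10471/7568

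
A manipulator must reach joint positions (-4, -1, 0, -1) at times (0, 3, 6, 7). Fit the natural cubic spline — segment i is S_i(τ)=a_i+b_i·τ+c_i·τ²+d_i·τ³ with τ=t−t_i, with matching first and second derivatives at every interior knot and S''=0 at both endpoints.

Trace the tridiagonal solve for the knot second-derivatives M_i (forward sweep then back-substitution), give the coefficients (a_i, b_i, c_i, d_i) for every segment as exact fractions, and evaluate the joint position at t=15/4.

Δ: Δ0=1, Δ1=1/3, Δ2=-1
row 1: diag=12, rhs=-4; c'=1/4, d'=-1/3
row 2: denom=8−3·1/4=29/4; d'=(-8−3·-1/3)/(29/4)=-28/29
back: M2=-28/29
back: M1=-1/3−1/4·-28/29=-8/87
M: M0=0, M1=-8/87, M2=-28/29, M3=0
seg 0: a=-4, c=M0/2=0, d=(M1−M0)/(6·3)=-4/783, b=Δ0−h0·(2M0+M1)/6=91/87
seg 1: a=-1, c=M1/2=-4/87, d=(M2−M1)/(6·3)=-38/783, b=Δ1−h1·(2M1+M2)/6=79/87
seg 2: a=0, c=M2/2=-14/29, d=(M3−M2)/(6·1)=14/87, b=Δ2−h2·(2M2+M3)/6=-59/87
t_q=15/4 → seg 1, τ=3/4; S=-1+79/87·τ+-4/87·τ²+-38/783·τ³=-339/928

  seg 0: a=-4 b=91/87 c=0 d=-4/783
  seg 1: a=-1 b=79/87 c=-4/87 d=-38/783
  seg 2: a=0 b=-59/87 c=-14/29 d=14/87
S(15/4) = -339/928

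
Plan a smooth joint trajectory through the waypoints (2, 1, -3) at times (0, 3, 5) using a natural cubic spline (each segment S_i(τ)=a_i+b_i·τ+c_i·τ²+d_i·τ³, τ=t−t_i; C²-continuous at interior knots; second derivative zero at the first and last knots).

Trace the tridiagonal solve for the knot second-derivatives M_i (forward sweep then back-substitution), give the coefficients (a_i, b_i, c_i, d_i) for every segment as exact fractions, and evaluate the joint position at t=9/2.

  seg 0: a=2 b=1/6 c=0 d=-1/18
  seg 1: a=1 b=-4/3 c=-1/2 d=1/12
S(9/2) = -59/32

Δ: Δ0=-1/3, Δ1=-2
row 1: diag=10, rhs=-10; c'=1/5, d'=-1
back: M1=-1
M: M0=0, M1=-1, M2=0
seg 0: a=2, c=M0/2=0, d=(M1−M0)/(6·3)=-1/18, b=Δ0−h0·(2M0+M1)/6=1/6
seg 1: a=1, c=M1/2=-1/2, d=(M2−M1)/(6·2)=1/12, b=Δ1−h1·(2M1+M2)/6=-4/3
t_q=9/2 → seg 1, τ=3/2; S=1+-4/3·τ+-1/2·τ²+1/12·τ³=-59/32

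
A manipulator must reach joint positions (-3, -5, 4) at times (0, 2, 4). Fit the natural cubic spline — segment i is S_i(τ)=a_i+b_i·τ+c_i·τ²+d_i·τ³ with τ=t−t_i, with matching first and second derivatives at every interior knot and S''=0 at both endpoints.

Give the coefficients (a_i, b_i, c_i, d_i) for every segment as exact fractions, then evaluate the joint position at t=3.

Δ: Δ0=-1, Δ1=9/2
row 1: diag=8, rhs=33; c'=1/4, d'=33/8
back: M1=33/8
M: M0=0, M1=33/8, M2=0
seg 0: a=-3, c=M0/2=0, d=(M1−M0)/(6·2)=11/32, b=Δ0−h0·(2M0+M1)/6=-19/8
seg 1: a=-5, c=M1/2=33/16, d=(M2−M1)/(6·2)=-11/32, b=Δ1−h1·(2M1+M2)/6=7/4
t_q=3 → seg 1, τ=1; S=-5+7/4·τ+33/16·τ²+-11/32·τ³=-49/32

  seg 0: a=-3 b=-19/8 c=0 d=11/32
  seg 1: a=-5 b=7/4 c=33/16 d=-11/32
S(3) = -49/32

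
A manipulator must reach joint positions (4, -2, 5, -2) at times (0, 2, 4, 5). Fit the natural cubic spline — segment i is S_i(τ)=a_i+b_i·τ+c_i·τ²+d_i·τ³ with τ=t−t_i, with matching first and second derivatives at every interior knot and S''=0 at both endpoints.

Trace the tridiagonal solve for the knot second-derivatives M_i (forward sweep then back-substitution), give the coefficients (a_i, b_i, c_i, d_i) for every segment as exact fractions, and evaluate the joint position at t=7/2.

Δ: Δ0=-3, Δ1=7/2, Δ2=-7
row 1: diag=8, rhs=39; c'=1/4, d'=39/8
row 2: denom=6−2·1/4=11/2; d'=(-63−2·39/8)/(11/2)=-291/22
back: M2=-291/22
back: M1=39/8−1/4·-291/22=90/11
M: M0=0, M1=90/11, M2=-291/22, M3=0
seg 0: a=4, c=M0/2=0, d=(M1−M0)/(6·2)=15/22, b=Δ0−h0·(2M0+M1)/6=-63/11
seg 1: a=-2, c=M1/2=45/11, d=(M2−M1)/(6·2)=-157/88, b=Δ1−h1·(2M1+M2)/6=27/11
seg 2: a=5, c=M2/2=-291/44, d=(M3−M2)/(6·1)=97/44, b=Δ2−h2·(2M2+M3)/6=-57/22
t_q=7/2 → seg 1, τ=3/2; S=-2+27/11·τ+45/11·τ²+-157/88·τ³=3425/704

  seg 0: a=4 b=-63/11 c=0 d=15/22
  seg 1: a=-2 b=27/11 c=45/11 d=-157/88
  seg 2: a=5 b=-57/22 c=-291/44 d=97/44
S(7/2) = 3425/704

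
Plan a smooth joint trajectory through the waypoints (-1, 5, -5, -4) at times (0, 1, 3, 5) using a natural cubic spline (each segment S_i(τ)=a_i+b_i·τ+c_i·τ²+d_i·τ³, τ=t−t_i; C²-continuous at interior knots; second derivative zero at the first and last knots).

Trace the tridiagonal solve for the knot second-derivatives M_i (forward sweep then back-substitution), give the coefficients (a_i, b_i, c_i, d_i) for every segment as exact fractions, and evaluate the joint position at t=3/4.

  seg 0: a=-1 b=33/4 c=0 d=-9/4
  seg 1: a=5 b=3/2 c=-27/4 d=7/4
  seg 2: a=-5 b=-9/2 c=15/4 d=-5/8
S(3/4) = 1085/256

Δ: Δ0=6, Δ1=-5, Δ2=1/2
row 1: diag=6, rhs=-66; c'=1/3, d'=-11
row 2: denom=8−2·1/3=22/3; d'=(33−2·-11)/(22/3)=15/2
back: M2=15/2
back: M1=-11−1/3·15/2=-27/2
M: M0=0, M1=-27/2, M2=15/2, M3=0
seg 0: a=-1, c=M0/2=0, d=(M1−M0)/(6·1)=-9/4, b=Δ0−h0·(2M0+M1)/6=33/4
seg 1: a=5, c=M1/2=-27/4, d=(M2−M1)/(6·2)=7/4, b=Δ1−h1·(2M1+M2)/6=3/2
seg 2: a=-5, c=M2/2=15/4, d=(M3−M2)/(6·2)=-5/8, b=Δ2−h2·(2M2+M3)/6=-9/2
t_q=3/4 → seg 0, τ=3/4; S=-1+33/4·τ+0·τ²+-9/4·τ³=1085/256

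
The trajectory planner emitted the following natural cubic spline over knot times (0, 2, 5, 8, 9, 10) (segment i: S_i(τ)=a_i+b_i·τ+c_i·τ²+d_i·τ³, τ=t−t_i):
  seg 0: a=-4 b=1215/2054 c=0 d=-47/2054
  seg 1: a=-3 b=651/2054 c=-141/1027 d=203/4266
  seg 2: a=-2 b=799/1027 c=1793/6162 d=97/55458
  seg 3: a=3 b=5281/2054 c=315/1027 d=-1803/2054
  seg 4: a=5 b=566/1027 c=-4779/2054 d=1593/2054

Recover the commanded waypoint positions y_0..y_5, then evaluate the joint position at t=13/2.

y_0 = S_0(0) = a_0 = -4
y_1 = S_1(0) = a_1 = -3
y_2 = S_2(0) = a_2 = -2
y_3 = S_3(0) = a_3 = 3
y_4 = S_4(0) = a_4 = 5
y_5 = S_4(1) = 4
t_q=13/2 is in segment 2 (τ=3/2); S_2(τ)=-2833/16432

y_0=-4 y_1=-3 y_2=-2 y_3=3 y_4=5 y_5=4
S(13/2) = -2833/16432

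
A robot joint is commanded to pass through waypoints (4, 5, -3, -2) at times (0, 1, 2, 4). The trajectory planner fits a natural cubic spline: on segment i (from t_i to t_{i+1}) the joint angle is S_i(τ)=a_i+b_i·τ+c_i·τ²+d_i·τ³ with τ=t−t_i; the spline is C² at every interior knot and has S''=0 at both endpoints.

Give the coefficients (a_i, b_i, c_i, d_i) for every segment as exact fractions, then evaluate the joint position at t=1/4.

  seg 0: a=4 b=171/46 c=0 d=-125/46
  seg 1: a=5 b=-102/23 c=-375/46 d=211/46
  seg 2: a=-3 b=-321/46 c=129/23 d=-43/46
S(1/4) = 14387/2944

Δ: Δ0=1, Δ1=-8, Δ2=1/2
row 1: diag=4, rhs=-54; c'=1/4, d'=-27/2
row 2: denom=6−1·1/4=23/4; d'=(51−1·-27/2)/(23/4)=258/23
back: M2=258/23
back: M1=-27/2−1/4·258/23=-375/23
M: M0=0, M1=-375/23, M2=258/23, M3=0
seg 0: a=4, c=M0/2=0, d=(M1−M0)/(6·1)=-125/46, b=Δ0−h0·(2M0+M1)/6=171/46
seg 1: a=5, c=M1/2=-375/46, d=(M2−M1)/(6·1)=211/46, b=Δ1−h1·(2M1+M2)/6=-102/23
seg 2: a=-3, c=M2/2=129/23, d=(M3−M2)/(6·2)=-43/46, b=Δ2−h2·(2M2+M3)/6=-321/46
t_q=1/4 → seg 0, τ=1/4; S=4+171/46·τ+0·τ²+-125/46·τ³=14387/2944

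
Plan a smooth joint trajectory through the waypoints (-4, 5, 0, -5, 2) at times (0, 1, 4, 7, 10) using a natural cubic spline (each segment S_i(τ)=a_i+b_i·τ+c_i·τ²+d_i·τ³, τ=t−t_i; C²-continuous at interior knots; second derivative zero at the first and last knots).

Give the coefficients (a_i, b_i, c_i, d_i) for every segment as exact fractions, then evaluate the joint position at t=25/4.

  seg 0: a=-4 b=94/9 c=0 d=-13/9
  seg 1: a=5 b=55/9 c=-13/3 d=47/81
  seg 2: a=0 b=-38/9 c=8/9 d=-1/81
  seg 3: a=-5 b=7/9 c=7/9 d=-7/81
S(25/4) = -329/64

Δ: Δ0=9, Δ1=-5/3, Δ2=-5/3, Δ3=7/3
row 1: diag=8, rhs=-64; c'=3/8, d'=-8
row 2: denom=12−3·3/8=87/8; d'=(0−3·-8)/(87/8)=64/29
row 3: denom=12−3·8/29=324/29; d'=(24−3·64/29)/(324/29)=14/9
back: M3=14/9
back: M2=64/29−8/29·14/9=16/9
back: M1=-8−3/8·16/9=-26/3
M: M0=0, M1=-26/3, M2=16/9, M3=14/9, M4=0
seg 0: a=-4, c=M0/2=0, d=(M1−M0)/(6·1)=-13/9, b=Δ0−h0·(2M0+M1)/6=94/9
seg 1: a=5, c=M1/2=-13/3, d=(M2−M1)/(6·3)=47/81, b=Δ1−h1·(2M1+M2)/6=55/9
seg 2: a=0, c=M2/2=8/9, d=(M3−M2)/(6·3)=-1/81, b=Δ2−h2·(2M2+M3)/6=-38/9
seg 3: a=-5, c=M3/2=7/9, d=(M4−M3)/(6·3)=-7/81, b=Δ3−h3·(2M3+M4)/6=7/9
t_q=25/4 → seg 2, τ=9/4; S=0+-38/9·τ+8/9·τ²+-1/81·τ³=-329/64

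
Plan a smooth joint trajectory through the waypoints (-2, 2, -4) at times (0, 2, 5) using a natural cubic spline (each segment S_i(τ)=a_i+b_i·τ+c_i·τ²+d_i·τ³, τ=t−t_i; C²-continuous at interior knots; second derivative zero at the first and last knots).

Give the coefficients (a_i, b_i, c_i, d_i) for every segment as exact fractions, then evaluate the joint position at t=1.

  seg 0: a=-2 b=14/5 c=0 d=-1/5
  seg 1: a=2 b=2/5 c=-6/5 d=2/15
S(1) = 3/5

Δ: Δ0=2, Δ1=-2
row 1: diag=10, rhs=-24; c'=3/10, d'=-12/5
back: M1=-12/5
M: M0=0, M1=-12/5, M2=0
seg 0: a=-2, c=M0/2=0, d=(M1−M0)/(6·2)=-1/5, b=Δ0−h0·(2M0+M1)/6=14/5
seg 1: a=2, c=M1/2=-6/5, d=(M2−M1)/(6·3)=2/15, b=Δ1−h1·(2M1+M2)/6=2/5
t_q=1 → seg 0, τ=1; S=-2+14/5·τ+0·τ²+-1/5·τ³=3/5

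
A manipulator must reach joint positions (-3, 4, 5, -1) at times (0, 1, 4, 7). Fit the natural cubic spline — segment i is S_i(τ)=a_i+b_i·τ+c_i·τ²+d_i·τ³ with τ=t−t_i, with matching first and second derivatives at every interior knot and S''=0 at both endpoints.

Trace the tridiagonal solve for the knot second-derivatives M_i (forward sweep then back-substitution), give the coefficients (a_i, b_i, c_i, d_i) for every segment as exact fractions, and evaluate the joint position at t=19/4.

  seg 0: a=-3 b=682/87 c=0 d=-73/87
  seg 1: a=4 b=463/87 c=-73/29 d=223/783
  seg 2: a=5 b=-182/87 c=4/87 d=-4/783
S(19/4) = 1603/464

Δ: Δ0=7, Δ1=1/3, Δ2=-2
row 1: diag=8, rhs=-40; c'=3/8, d'=-5
row 2: denom=12−3·3/8=87/8; d'=(-14−3·-5)/(87/8)=8/87
back: M2=8/87
back: M1=-5−3/8·8/87=-146/29
M: M0=0, M1=-146/29, M2=8/87, M3=0
seg 0: a=-3, c=M0/2=0, d=(M1−M0)/(6·1)=-73/87, b=Δ0−h0·(2M0+M1)/6=682/87
seg 1: a=4, c=M1/2=-73/29, d=(M2−M1)/(6·3)=223/783, b=Δ1−h1·(2M1+M2)/6=463/87
seg 2: a=5, c=M2/2=4/87, d=(M3−M2)/(6·3)=-4/783, b=Δ2−h2·(2M2+M3)/6=-182/87
t_q=19/4 → seg 2, τ=3/4; S=5+-182/87·τ+4/87·τ²+-4/783·τ³=1603/464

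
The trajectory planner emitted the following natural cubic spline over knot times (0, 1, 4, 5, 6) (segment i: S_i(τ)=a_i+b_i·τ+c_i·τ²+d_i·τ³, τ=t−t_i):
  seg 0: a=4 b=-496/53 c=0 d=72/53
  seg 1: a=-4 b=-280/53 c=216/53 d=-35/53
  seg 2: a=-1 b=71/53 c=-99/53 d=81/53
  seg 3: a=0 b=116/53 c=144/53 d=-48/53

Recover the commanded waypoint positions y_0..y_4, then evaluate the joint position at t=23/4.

y_0=4 y_1=-4 y_2=-1 y_3=0 y_4=4
S(23/4) = 591/212

y_0 = S_0(0) = a_0 = 4
y_1 = S_1(0) = a_1 = -4
y_2 = S_2(0) = a_2 = -1
y_3 = S_3(0) = a_3 = 0
y_4 = S_3(1) = 4
t_q=23/4 is in segment 3 (τ=3/4); S_3(τ)=591/212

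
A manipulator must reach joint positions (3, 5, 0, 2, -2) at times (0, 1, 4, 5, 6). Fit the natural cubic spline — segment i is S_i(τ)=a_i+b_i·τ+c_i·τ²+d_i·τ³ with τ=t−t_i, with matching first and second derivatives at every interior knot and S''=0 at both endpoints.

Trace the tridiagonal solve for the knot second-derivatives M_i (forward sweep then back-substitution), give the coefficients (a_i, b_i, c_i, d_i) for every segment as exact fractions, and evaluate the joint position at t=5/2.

  seg 0: a=3 b=1799/636 c=0 d=-527/636
  seg 1: a=5 b=109/318 c=-527/212 d=385/636
  seg 2: a=0 b=1127/636 c=157/53 d=-1739/636
  seg 3: a=2 b=-161/318 c=-1111/212 d=1111/636
S(5/2) = 3331/1696

Δ: Δ0=2, Δ1=-5/3, Δ2=2, Δ3=-4
row 1: diag=8, rhs=-22; c'=3/8, d'=-11/4
row 2: denom=8−3·3/8=55/8; d'=(22−3·-11/4)/(55/8)=22/5
row 3: denom=4−1·8/55=212/55; d'=(-36−1·22/5)/(212/55)=-1111/106
back: M3=-1111/106
back: M2=22/5−8/55·-1111/106=314/53
back: M1=-11/4−3/8·314/53=-527/106
M: M0=0, M1=-527/106, M2=314/53, M3=-1111/106, M4=0
seg 0: a=3, c=M0/2=0, d=(M1−M0)/(6·1)=-527/636, b=Δ0−h0·(2M0+M1)/6=1799/636
seg 1: a=5, c=M1/2=-527/212, d=(M2−M1)/(6·3)=385/636, b=Δ1−h1·(2M1+M2)/6=109/318
seg 2: a=0, c=M2/2=157/53, d=(M3−M2)/(6·1)=-1739/636, b=Δ2−h2·(2M2+M3)/6=1127/636
seg 3: a=2, c=M3/2=-1111/212, d=(M4−M3)/(6·1)=1111/636, b=Δ3−h3·(2M3+M4)/6=-161/318
t_q=5/2 → seg 1, τ=3/2; S=5+109/318·τ+-527/212·τ²+385/636·τ³=3331/1696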